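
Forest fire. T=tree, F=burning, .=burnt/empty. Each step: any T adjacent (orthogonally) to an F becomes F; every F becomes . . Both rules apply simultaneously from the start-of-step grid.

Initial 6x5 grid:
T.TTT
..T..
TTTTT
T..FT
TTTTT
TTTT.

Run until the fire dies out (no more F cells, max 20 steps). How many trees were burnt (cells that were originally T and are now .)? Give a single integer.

Answer: 20

Derivation:
Step 1: +3 fires, +1 burnt (F count now 3)
Step 2: +5 fires, +3 burnt (F count now 5)
Step 3: +4 fires, +5 burnt (F count now 4)
Step 4: +4 fires, +4 burnt (F count now 4)
Step 5: +3 fires, +4 burnt (F count now 3)
Step 6: +1 fires, +3 burnt (F count now 1)
Step 7: +0 fires, +1 burnt (F count now 0)
Fire out after step 7
Initially T: 21, now '.': 29
Total burnt (originally-T cells now '.'): 20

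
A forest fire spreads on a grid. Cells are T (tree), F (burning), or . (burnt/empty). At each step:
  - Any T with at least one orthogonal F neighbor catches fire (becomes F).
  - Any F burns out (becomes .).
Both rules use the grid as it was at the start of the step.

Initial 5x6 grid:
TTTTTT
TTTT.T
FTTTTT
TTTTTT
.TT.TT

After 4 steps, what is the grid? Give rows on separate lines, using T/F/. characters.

Step 1: 3 trees catch fire, 1 burn out
  TTTTTT
  FTTT.T
  .FTTTT
  FTTTTT
  .TT.TT
Step 2: 4 trees catch fire, 3 burn out
  FTTTTT
  .FTT.T
  ..FTTT
  .FTTTT
  .TT.TT
Step 3: 5 trees catch fire, 4 burn out
  .FTTTT
  ..FT.T
  ...FTT
  ..FTTT
  .FT.TT
Step 4: 5 trees catch fire, 5 burn out
  ..FTTT
  ...F.T
  ....FT
  ...FTT
  ..F.TT

..FTTT
...F.T
....FT
...FTT
..F.TT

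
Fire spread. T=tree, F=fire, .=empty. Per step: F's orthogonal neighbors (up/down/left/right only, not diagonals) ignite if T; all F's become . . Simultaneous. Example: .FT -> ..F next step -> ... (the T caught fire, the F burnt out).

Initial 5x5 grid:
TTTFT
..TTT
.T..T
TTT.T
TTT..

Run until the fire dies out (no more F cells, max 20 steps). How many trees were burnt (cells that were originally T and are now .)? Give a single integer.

Answer: 9

Derivation:
Step 1: +3 fires, +1 burnt (F count now 3)
Step 2: +3 fires, +3 burnt (F count now 3)
Step 3: +2 fires, +3 burnt (F count now 2)
Step 4: +1 fires, +2 burnt (F count now 1)
Step 5: +0 fires, +1 burnt (F count now 0)
Fire out after step 5
Initially T: 16, now '.': 18
Total burnt (originally-T cells now '.'): 9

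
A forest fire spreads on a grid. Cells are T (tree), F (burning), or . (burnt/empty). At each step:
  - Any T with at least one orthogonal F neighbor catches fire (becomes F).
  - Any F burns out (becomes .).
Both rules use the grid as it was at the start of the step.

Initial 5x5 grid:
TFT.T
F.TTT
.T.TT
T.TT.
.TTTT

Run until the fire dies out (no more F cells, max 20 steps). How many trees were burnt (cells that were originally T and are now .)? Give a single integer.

Answer: 14

Derivation:
Step 1: +2 fires, +2 burnt (F count now 2)
Step 2: +1 fires, +2 burnt (F count now 1)
Step 3: +1 fires, +1 burnt (F count now 1)
Step 4: +2 fires, +1 burnt (F count now 2)
Step 5: +3 fires, +2 burnt (F count now 3)
Step 6: +2 fires, +3 burnt (F count now 2)
Step 7: +2 fires, +2 burnt (F count now 2)
Step 8: +1 fires, +2 burnt (F count now 1)
Step 9: +0 fires, +1 burnt (F count now 0)
Fire out after step 9
Initially T: 16, now '.': 23
Total burnt (originally-T cells now '.'): 14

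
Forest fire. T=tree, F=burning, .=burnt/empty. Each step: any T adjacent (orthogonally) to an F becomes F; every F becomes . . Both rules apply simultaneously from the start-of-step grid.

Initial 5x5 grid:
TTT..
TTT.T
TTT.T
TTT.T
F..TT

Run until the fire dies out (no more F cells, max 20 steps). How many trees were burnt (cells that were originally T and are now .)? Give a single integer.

Answer: 12

Derivation:
Step 1: +1 fires, +1 burnt (F count now 1)
Step 2: +2 fires, +1 burnt (F count now 2)
Step 3: +3 fires, +2 burnt (F count now 3)
Step 4: +3 fires, +3 burnt (F count now 3)
Step 5: +2 fires, +3 burnt (F count now 2)
Step 6: +1 fires, +2 burnt (F count now 1)
Step 7: +0 fires, +1 burnt (F count now 0)
Fire out after step 7
Initially T: 17, now '.': 20
Total burnt (originally-T cells now '.'): 12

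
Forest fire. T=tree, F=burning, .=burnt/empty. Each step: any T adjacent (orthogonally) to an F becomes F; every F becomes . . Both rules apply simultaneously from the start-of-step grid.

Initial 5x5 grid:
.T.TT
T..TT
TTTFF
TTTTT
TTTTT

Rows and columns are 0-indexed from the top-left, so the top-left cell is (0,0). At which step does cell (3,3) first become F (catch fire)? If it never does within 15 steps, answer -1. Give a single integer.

Step 1: cell (3,3)='F' (+5 fires, +2 burnt)
  -> target ignites at step 1
Step 2: cell (3,3)='.' (+6 fires, +5 burnt)
Step 3: cell (3,3)='.' (+3 fires, +6 burnt)
Step 4: cell (3,3)='.' (+3 fires, +3 burnt)
Step 5: cell (3,3)='.' (+1 fires, +3 burnt)
Step 6: cell (3,3)='.' (+0 fires, +1 burnt)
  fire out at step 6

1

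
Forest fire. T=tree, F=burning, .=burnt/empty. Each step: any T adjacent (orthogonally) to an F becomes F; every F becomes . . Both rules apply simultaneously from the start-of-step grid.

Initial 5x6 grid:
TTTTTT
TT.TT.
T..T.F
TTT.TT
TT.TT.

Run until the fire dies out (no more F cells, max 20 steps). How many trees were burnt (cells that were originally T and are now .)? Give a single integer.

Answer: 4

Derivation:
Step 1: +1 fires, +1 burnt (F count now 1)
Step 2: +1 fires, +1 burnt (F count now 1)
Step 3: +1 fires, +1 burnt (F count now 1)
Step 4: +1 fires, +1 burnt (F count now 1)
Step 5: +0 fires, +1 burnt (F count now 0)
Fire out after step 5
Initially T: 21, now '.': 13
Total burnt (originally-T cells now '.'): 4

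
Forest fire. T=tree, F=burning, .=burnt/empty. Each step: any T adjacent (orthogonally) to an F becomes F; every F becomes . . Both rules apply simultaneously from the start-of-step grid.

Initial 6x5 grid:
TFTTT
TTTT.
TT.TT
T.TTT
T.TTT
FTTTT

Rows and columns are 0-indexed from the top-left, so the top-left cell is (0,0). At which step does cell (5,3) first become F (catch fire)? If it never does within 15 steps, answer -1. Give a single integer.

Step 1: cell (5,3)='T' (+5 fires, +2 burnt)
Step 2: cell (5,3)='T' (+6 fires, +5 burnt)
Step 3: cell (5,3)='F' (+5 fires, +6 burnt)
  -> target ignites at step 3
Step 4: cell (5,3)='.' (+4 fires, +5 burnt)
Step 5: cell (5,3)='.' (+3 fires, +4 burnt)
Step 6: cell (5,3)='.' (+1 fires, +3 burnt)
Step 7: cell (5,3)='.' (+0 fires, +1 burnt)
  fire out at step 7

3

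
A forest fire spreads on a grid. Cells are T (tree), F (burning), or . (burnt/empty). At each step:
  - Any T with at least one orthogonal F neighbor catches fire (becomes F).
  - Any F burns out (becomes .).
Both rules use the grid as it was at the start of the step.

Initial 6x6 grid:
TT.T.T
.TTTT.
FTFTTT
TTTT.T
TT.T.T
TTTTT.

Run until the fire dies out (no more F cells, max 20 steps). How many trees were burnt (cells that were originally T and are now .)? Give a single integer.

Step 1: +5 fires, +2 burnt (F count now 5)
Step 2: +6 fires, +5 burnt (F count now 6)
Step 3: +7 fires, +6 burnt (F count now 7)
Step 4: +4 fires, +7 burnt (F count now 4)
Step 5: +3 fires, +4 burnt (F count now 3)
Step 6: +0 fires, +3 burnt (F count now 0)
Fire out after step 6
Initially T: 26, now '.': 35
Total burnt (originally-T cells now '.'): 25

Answer: 25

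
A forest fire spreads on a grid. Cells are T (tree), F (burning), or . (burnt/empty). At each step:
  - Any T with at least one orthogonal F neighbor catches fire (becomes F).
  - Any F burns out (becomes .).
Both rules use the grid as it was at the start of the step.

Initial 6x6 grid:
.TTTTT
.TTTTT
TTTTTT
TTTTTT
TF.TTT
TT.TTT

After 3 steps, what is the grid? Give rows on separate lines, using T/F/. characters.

Step 1: 3 trees catch fire, 1 burn out
  .TTTTT
  .TTTTT
  TTTTTT
  TFTTTT
  F..TTT
  TF.TTT
Step 2: 4 trees catch fire, 3 burn out
  .TTTTT
  .TTTTT
  TFTTTT
  F.FTTT
  ...TTT
  F..TTT
Step 3: 4 trees catch fire, 4 burn out
  .TTTTT
  .FTTTT
  F.FTTT
  ...FTT
  ...TTT
  ...TTT

.TTTTT
.FTTTT
F.FTTT
...FTT
...TTT
...TTT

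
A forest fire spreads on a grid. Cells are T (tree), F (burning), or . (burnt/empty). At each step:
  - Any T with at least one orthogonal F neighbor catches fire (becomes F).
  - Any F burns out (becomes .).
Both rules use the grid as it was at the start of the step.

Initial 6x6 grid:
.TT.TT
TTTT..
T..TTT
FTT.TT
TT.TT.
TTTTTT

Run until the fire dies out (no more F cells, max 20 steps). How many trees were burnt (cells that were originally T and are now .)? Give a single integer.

Step 1: +3 fires, +1 burnt (F count now 3)
Step 2: +4 fires, +3 burnt (F count now 4)
Step 3: +2 fires, +4 burnt (F count now 2)
Step 4: +3 fires, +2 burnt (F count now 3)
Step 5: +3 fires, +3 burnt (F count now 3)
Step 6: +3 fires, +3 burnt (F count now 3)
Step 7: +3 fires, +3 burnt (F count now 3)
Step 8: +2 fires, +3 burnt (F count now 2)
Step 9: +1 fires, +2 burnt (F count now 1)
Step 10: +0 fires, +1 burnt (F count now 0)
Fire out after step 10
Initially T: 26, now '.': 34
Total burnt (originally-T cells now '.'): 24

Answer: 24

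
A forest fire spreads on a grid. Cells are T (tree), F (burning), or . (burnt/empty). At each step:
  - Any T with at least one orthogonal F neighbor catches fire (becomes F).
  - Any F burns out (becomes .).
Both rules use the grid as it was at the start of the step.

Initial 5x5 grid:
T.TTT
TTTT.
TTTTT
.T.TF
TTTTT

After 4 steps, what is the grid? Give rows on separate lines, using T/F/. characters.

Step 1: 3 trees catch fire, 1 burn out
  T.TTT
  TTTT.
  TTTTF
  .T.F.
  TTTTF
Step 2: 2 trees catch fire, 3 burn out
  T.TTT
  TTTT.
  TTTF.
  .T...
  TTTF.
Step 3: 3 trees catch fire, 2 burn out
  T.TTT
  TTTF.
  TTF..
  .T...
  TTF..
Step 4: 4 trees catch fire, 3 burn out
  T.TFT
  TTF..
  TF...
  .T...
  TF...

T.TFT
TTF..
TF...
.T...
TF...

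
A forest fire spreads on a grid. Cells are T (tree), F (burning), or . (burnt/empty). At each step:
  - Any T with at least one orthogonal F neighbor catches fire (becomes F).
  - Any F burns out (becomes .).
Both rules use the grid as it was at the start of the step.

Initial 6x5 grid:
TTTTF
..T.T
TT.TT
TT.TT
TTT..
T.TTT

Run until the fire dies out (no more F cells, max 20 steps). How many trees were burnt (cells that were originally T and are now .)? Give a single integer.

Answer: 10

Derivation:
Step 1: +2 fires, +1 burnt (F count now 2)
Step 2: +2 fires, +2 burnt (F count now 2)
Step 3: +4 fires, +2 burnt (F count now 4)
Step 4: +2 fires, +4 burnt (F count now 2)
Step 5: +0 fires, +2 burnt (F count now 0)
Fire out after step 5
Initially T: 21, now '.': 19
Total burnt (originally-T cells now '.'): 10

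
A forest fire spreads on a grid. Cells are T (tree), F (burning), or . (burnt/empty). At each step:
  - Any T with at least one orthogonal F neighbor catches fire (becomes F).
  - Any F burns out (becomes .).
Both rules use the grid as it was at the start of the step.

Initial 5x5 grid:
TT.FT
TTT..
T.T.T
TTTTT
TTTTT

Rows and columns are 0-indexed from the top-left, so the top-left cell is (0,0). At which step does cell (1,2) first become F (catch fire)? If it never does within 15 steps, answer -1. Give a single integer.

Step 1: cell (1,2)='T' (+1 fires, +1 burnt)
Step 2: cell (1,2)='T' (+0 fires, +1 burnt)
  fire out at step 2
Target never catches fire within 15 steps

-1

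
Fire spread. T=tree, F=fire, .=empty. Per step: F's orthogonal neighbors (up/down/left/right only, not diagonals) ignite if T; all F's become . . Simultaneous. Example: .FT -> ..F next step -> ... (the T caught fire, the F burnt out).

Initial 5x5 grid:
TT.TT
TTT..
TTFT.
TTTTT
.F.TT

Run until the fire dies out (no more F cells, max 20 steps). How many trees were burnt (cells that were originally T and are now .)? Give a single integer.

Step 1: +5 fires, +2 burnt (F count now 5)
Step 2: +4 fires, +5 burnt (F count now 4)
Step 3: +4 fires, +4 burnt (F count now 4)
Step 4: +2 fires, +4 burnt (F count now 2)
Step 5: +0 fires, +2 burnt (F count now 0)
Fire out after step 5
Initially T: 17, now '.': 23
Total burnt (originally-T cells now '.'): 15

Answer: 15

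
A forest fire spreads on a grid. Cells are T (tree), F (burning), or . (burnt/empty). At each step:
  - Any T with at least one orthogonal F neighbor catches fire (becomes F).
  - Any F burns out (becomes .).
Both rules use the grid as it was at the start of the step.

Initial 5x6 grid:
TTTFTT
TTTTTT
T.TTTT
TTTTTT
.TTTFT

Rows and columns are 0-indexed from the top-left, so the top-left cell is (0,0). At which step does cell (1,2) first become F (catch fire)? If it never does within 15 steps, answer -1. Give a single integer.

Step 1: cell (1,2)='T' (+6 fires, +2 burnt)
Step 2: cell (1,2)='F' (+9 fires, +6 burnt)
  -> target ignites at step 2
Step 3: cell (1,2)='.' (+7 fires, +9 burnt)
Step 4: cell (1,2)='.' (+2 fires, +7 burnt)
Step 5: cell (1,2)='.' (+2 fires, +2 burnt)
Step 6: cell (1,2)='.' (+0 fires, +2 burnt)
  fire out at step 6

2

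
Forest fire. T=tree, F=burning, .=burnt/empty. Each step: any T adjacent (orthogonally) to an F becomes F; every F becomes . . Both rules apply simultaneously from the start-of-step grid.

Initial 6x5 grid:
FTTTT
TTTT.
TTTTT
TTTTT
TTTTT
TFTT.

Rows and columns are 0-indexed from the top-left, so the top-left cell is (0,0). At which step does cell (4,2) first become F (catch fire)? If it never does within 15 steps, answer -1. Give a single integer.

Step 1: cell (4,2)='T' (+5 fires, +2 burnt)
Step 2: cell (4,2)='F' (+7 fires, +5 burnt)
  -> target ignites at step 2
Step 3: cell (4,2)='.' (+6 fires, +7 burnt)
Step 4: cell (4,2)='.' (+5 fires, +6 burnt)
Step 5: cell (4,2)='.' (+2 fires, +5 burnt)
Step 6: cell (4,2)='.' (+1 fires, +2 burnt)
Step 7: cell (4,2)='.' (+0 fires, +1 burnt)
  fire out at step 7

2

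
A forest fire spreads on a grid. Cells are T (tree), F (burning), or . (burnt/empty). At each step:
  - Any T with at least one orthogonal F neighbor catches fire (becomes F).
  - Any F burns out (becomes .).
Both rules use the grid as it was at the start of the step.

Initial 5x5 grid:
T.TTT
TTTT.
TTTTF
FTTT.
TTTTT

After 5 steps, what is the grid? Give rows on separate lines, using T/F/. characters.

Step 1: 4 trees catch fire, 2 burn out
  T.TTT
  TTTT.
  FTTF.
  .FTT.
  FTTTT
Step 2: 7 trees catch fire, 4 burn out
  T.TTT
  FTTF.
  .FF..
  ..FF.
  .FTTT
Step 3: 6 trees catch fire, 7 burn out
  F.TFT
  .FF..
  .....
  .....
  ..FFT
Step 4: 3 trees catch fire, 6 burn out
  ..F.F
  .....
  .....
  .....
  ....F
Step 5: 0 trees catch fire, 3 burn out
  .....
  .....
  .....
  .....
  .....

.....
.....
.....
.....
.....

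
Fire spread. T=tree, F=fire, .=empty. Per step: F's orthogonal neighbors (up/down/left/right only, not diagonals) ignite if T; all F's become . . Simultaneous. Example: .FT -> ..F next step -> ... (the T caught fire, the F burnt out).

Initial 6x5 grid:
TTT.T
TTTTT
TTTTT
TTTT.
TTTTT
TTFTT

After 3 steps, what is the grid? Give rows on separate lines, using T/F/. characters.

Step 1: 3 trees catch fire, 1 burn out
  TTT.T
  TTTTT
  TTTTT
  TTTT.
  TTFTT
  TF.FT
Step 2: 5 trees catch fire, 3 burn out
  TTT.T
  TTTTT
  TTTTT
  TTFT.
  TF.FT
  F...F
Step 3: 5 trees catch fire, 5 burn out
  TTT.T
  TTTTT
  TTFTT
  TF.F.
  F...F
  .....

TTT.T
TTTTT
TTFTT
TF.F.
F...F
.....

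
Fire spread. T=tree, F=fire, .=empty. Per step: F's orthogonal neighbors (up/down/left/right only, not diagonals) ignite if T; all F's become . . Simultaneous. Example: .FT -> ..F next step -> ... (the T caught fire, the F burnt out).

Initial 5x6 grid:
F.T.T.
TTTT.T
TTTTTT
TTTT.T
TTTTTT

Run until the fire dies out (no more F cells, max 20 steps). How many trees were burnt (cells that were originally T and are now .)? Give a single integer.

Answer: 23

Derivation:
Step 1: +1 fires, +1 burnt (F count now 1)
Step 2: +2 fires, +1 burnt (F count now 2)
Step 3: +3 fires, +2 burnt (F count now 3)
Step 4: +5 fires, +3 burnt (F count now 5)
Step 5: +3 fires, +5 burnt (F count now 3)
Step 6: +3 fires, +3 burnt (F count now 3)
Step 7: +2 fires, +3 burnt (F count now 2)
Step 8: +3 fires, +2 burnt (F count now 3)
Step 9: +1 fires, +3 burnt (F count now 1)
Step 10: +0 fires, +1 burnt (F count now 0)
Fire out after step 10
Initially T: 24, now '.': 29
Total burnt (originally-T cells now '.'): 23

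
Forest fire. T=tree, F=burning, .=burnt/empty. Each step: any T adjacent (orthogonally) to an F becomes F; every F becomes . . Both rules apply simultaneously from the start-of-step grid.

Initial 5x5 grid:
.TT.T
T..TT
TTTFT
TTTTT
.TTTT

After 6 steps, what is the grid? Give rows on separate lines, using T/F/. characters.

Step 1: 4 trees catch fire, 1 burn out
  .TT.T
  T..FT
  TTF.F
  TTTFT
  .TTTT
Step 2: 5 trees catch fire, 4 burn out
  .TT.T
  T...F
  TF...
  TTF.F
  .TTFT
Step 3: 5 trees catch fire, 5 burn out
  .TT.F
  T....
  F....
  TF...
  .TF.F
Step 4: 3 trees catch fire, 5 burn out
  .TT..
  F....
  .....
  F....
  .F...
Step 5: 0 trees catch fire, 3 burn out
  .TT..
  .....
  .....
  .....
  .....
Step 6: 0 trees catch fire, 0 burn out
  .TT..
  .....
  .....
  .....
  .....

.TT..
.....
.....
.....
.....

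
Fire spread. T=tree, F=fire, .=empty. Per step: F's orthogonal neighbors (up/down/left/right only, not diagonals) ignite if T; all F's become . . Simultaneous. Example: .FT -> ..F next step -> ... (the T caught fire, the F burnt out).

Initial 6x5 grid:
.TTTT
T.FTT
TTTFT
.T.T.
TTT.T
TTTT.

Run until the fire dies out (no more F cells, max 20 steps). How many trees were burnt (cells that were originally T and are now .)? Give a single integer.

Step 1: +5 fires, +2 burnt (F count now 5)
Step 2: +4 fires, +5 burnt (F count now 4)
Step 3: +3 fires, +4 burnt (F count now 3)
Step 4: +2 fires, +3 burnt (F count now 2)
Step 5: +3 fires, +2 burnt (F count now 3)
Step 6: +2 fires, +3 burnt (F count now 2)
Step 7: +1 fires, +2 burnt (F count now 1)
Step 8: +0 fires, +1 burnt (F count now 0)
Fire out after step 8
Initially T: 21, now '.': 29
Total burnt (originally-T cells now '.'): 20

Answer: 20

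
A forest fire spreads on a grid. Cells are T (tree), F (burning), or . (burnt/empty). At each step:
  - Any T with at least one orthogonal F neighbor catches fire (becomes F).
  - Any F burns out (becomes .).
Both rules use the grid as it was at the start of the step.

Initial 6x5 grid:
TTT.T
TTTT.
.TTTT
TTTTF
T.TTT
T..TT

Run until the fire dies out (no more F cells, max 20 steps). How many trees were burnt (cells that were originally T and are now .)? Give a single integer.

Answer: 22

Derivation:
Step 1: +3 fires, +1 burnt (F count now 3)
Step 2: +4 fires, +3 burnt (F count now 4)
Step 3: +5 fires, +4 burnt (F count now 5)
Step 4: +3 fires, +5 burnt (F count now 3)
Step 5: +3 fires, +3 burnt (F count now 3)
Step 6: +3 fires, +3 burnt (F count now 3)
Step 7: +1 fires, +3 burnt (F count now 1)
Step 8: +0 fires, +1 burnt (F count now 0)
Fire out after step 8
Initially T: 23, now '.': 29
Total burnt (originally-T cells now '.'): 22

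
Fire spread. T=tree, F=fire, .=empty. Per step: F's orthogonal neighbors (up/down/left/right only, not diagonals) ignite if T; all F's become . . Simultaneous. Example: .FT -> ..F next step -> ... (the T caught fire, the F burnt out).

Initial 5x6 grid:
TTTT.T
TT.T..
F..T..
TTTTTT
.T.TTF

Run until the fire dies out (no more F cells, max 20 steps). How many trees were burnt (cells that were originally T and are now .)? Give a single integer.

Answer: 17

Derivation:
Step 1: +4 fires, +2 burnt (F count now 4)
Step 2: +5 fires, +4 burnt (F count now 5)
Step 3: +4 fires, +5 burnt (F count now 4)
Step 4: +2 fires, +4 burnt (F count now 2)
Step 5: +2 fires, +2 burnt (F count now 2)
Step 6: +0 fires, +2 burnt (F count now 0)
Fire out after step 6
Initially T: 18, now '.': 29
Total burnt (originally-T cells now '.'): 17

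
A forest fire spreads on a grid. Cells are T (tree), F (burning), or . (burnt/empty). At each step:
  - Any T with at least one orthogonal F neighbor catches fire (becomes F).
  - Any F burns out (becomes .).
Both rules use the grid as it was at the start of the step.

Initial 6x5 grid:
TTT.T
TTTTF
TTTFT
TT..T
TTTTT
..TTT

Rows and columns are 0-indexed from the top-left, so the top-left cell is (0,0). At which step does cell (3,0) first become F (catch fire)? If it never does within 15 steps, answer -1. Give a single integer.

Step 1: cell (3,0)='T' (+4 fires, +2 burnt)
Step 2: cell (3,0)='T' (+3 fires, +4 burnt)
Step 3: cell (3,0)='T' (+5 fires, +3 burnt)
Step 4: cell (3,0)='F' (+6 fires, +5 burnt)
  -> target ignites at step 4
Step 5: cell (3,0)='.' (+4 fires, +6 burnt)
Step 6: cell (3,0)='.' (+1 fires, +4 burnt)
Step 7: cell (3,0)='.' (+0 fires, +1 burnt)
  fire out at step 7

4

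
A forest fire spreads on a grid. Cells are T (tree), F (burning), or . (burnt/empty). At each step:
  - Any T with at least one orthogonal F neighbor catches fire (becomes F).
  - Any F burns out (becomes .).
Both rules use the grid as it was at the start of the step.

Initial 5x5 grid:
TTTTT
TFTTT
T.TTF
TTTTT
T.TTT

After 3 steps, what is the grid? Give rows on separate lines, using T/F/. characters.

Step 1: 6 trees catch fire, 2 burn out
  TFTTT
  F.FTF
  T.TF.
  TTTTF
  T.TTT
Step 2: 8 trees catch fire, 6 burn out
  F.FTF
  ...F.
  F.F..
  TTTF.
  T.TTF
Step 3: 4 trees catch fire, 8 burn out
  ...F.
  .....
  .....
  FTF..
  T.TF.

...F.
.....
.....
FTF..
T.TF.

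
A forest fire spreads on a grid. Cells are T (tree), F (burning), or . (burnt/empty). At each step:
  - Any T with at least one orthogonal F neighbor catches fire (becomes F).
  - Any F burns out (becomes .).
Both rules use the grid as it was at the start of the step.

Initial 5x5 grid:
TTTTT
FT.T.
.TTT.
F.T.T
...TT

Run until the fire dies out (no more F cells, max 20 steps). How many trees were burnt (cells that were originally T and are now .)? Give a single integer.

Step 1: +2 fires, +2 burnt (F count now 2)
Step 2: +2 fires, +2 burnt (F count now 2)
Step 3: +2 fires, +2 burnt (F count now 2)
Step 4: +3 fires, +2 burnt (F count now 3)
Step 5: +2 fires, +3 burnt (F count now 2)
Step 6: +0 fires, +2 burnt (F count now 0)
Fire out after step 6
Initially T: 14, now '.': 22
Total burnt (originally-T cells now '.'): 11

Answer: 11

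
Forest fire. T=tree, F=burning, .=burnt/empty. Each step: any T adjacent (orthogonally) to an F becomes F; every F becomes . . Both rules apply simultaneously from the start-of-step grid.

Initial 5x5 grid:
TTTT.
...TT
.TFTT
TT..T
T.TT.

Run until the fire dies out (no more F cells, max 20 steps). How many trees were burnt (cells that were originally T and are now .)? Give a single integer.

Step 1: +2 fires, +1 burnt (F count now 2)
Step 2: +3 fires, +2 burnt (F count now 3)
Step 3: +4 fires, +3 burnt (F count now 4)
Step 4: +2 fires, +4 burnt (F count now 2)
Step 5: +1 fires, +2 burnt (F count now 1)
Step 6: +1 fires, +1 burnt (F count now 1)
Step 7: +0 fires, +1 burnt (F count now 0)
Fire out after step 7
Initially T: 15, now '.': 23
Total burnt (originally-T cells now '.'): 13

Answer: 13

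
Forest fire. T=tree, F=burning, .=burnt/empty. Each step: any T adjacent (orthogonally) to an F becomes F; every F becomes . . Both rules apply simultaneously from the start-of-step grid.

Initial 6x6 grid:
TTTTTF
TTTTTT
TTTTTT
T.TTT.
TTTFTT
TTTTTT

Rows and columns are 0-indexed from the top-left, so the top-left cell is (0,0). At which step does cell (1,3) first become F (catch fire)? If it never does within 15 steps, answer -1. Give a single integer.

Step 1: cell (1,3)='T' (+6 fires, +2 burnt)
Step 2: cell (1,3)='T' (+10 fires, +6 burnt)
Step 3: cell (1,3)='F' (+7 fires, +10 burnt)
  -> target ignites at step 3
Step 4: cell (1,3)='.' (+5 fires, +7 burnt)
Step 5: cell (1,3)='.' (+3 fires, +5 burnt)
Step 6: cell (1,3)='.' (+1 fires, +3 burnt)
Step 7: cell (1,3)='.' (+0 fires, +1 burnt)
  fire out at step 7

3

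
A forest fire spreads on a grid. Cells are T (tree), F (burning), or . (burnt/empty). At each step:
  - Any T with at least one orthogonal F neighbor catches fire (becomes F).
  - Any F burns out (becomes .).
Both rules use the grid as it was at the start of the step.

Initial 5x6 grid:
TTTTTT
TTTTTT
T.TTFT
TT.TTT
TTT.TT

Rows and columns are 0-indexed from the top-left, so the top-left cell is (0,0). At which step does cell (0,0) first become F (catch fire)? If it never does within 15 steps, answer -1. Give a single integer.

Step 1: cell (0,0)='T' (+4 fires, +1 burnt)
Step 2: cell (0,0)='T' (+7 fires, +4 burnt)
Step 3: cell (0,0)='T' (+4 fires, +7 burnt)
Step 4: cell (0,0)='T' (+2 fires, +4 burnt)
Step 5: cell (0,0)='T' (+2 fires, +2 burnt)
Step 6: cell (0,0)='F' (+2 fires, +2 burnt)
  -> target ignites at step 6
Step 7: cell (0,0)='.' (+1 fires, +2 burnt)
Step 8: cell (0,0)='.' (+2 fires, +1 burnt)
Step 9: cell (0,0)='.' (+1 fires, +2 burnt)
Step 10: cell (0,0)='.' (+1 fires, +1 burnt)
Step 11: cell (0,0)='.' (+0 fires, +1 burnt)
  fire out at step 11

6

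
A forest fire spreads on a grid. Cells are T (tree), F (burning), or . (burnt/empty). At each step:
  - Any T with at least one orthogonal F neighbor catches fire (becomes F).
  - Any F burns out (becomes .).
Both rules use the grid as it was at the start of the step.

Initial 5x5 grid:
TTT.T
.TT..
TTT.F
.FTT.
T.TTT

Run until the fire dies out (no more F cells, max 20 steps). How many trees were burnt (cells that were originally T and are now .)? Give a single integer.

Answer: 13

Derivation:
Step 1: +2 fires, +2 burnt (F count now 2)
Step 2: +5 fires, +2 burnt (F count now 5)
Step 3: +3 fires, +5 burnt (F count now 3)
Step 4: +3 fires, +3 burnt (F count now 3)
Step 5: +0 fires, +3 burnt (F count now 0)
Fire out after step 5
Initially T: 15, now '.': 23
Total burnt (originally-T cells now '.'): 13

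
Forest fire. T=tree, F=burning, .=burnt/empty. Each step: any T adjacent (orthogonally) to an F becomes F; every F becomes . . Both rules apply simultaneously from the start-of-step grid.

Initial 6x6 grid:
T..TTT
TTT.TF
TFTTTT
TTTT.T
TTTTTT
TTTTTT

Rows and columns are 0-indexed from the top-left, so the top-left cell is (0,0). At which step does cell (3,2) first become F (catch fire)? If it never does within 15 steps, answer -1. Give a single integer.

Step 1: cell (3,2)='T' (+7 fires, +2 burnt)
Step 2: cell (3,2)='F' (+9 fires, +7 burnt)
  -> target ignites at step 2
Step 3: cell (3,2)='.' (+7 fires, +9 burnt)
Step 4: cell (3,2)='.' (+5 fires, +7 burnt)
Step 5: cell (3,2)='.' (+2 fires, +5 burnt)
Step 6: cell (3,2)='.' (+0 fires, +2 burnt)
  fire out at step 6

2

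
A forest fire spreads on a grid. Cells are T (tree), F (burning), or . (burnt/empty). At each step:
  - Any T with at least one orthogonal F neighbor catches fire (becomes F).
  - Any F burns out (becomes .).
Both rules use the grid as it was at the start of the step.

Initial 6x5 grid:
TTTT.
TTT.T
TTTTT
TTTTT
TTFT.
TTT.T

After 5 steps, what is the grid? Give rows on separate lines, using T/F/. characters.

Step 1: 4 trees catch fire, 1 burn out
  TTTT.
  TTT.T
  TTTTT
  TTFTT
  TF.F.
  TTF.T
Step 2: 5 trees catch fire, 4 burn out
  TTTT.
  TTT.T
  TTFTT
  TF.FT
  F....
  TF..T
Step 3: 6 trees catch fire, 5 burn out
  TTTT.
  TTF.T
  TF.FT
  F...F
  .....
  F...T
Step 4: 4 trees catch fire, 6 burn out
  TTFT.
  TF..T
  F...F
  .....
  .....
  ....T
Step 5: 4 trees catch fire, 4 burn out
  TF.F.
  F...F
  .....
  .....
  .....
  ....T

TF.F.
F...F
.....
.....
.....
....T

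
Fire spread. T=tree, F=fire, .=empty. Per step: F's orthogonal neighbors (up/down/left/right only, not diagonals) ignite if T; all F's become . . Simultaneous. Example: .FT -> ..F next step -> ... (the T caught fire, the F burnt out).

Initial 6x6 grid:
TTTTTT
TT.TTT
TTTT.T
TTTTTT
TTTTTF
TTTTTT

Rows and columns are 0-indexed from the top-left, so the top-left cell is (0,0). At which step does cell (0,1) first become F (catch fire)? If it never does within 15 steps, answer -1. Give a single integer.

Step 1: cell (0,1)='T' (+3 fires, +1 burnt)
Step 2: cell (0,1)='T' (+4 fires, +3 burnt)
Step 3: cell (0,1)='T' (+4 fires, +4 burnt)
Step 4: cell (0,1)='T' (+6 fires, +4 burnt)
Step 5: cell (0,1)='T' (+6 fires, +6 burnt)
Step 6: cell (0,1)='T' (+4 fires, +6 burnt)
Step 7: cell (0,1)='T' (+3 fires, +4 burnt)
Step 8: cell (0,1)='F' (+2 fires, +3 burnt)
  -> target ignites at step 8
Step 9: cell (0,1)='.' (+1 fires, +2 burnt)
Step 10: cell (0,1)='.' (+0 fires, +1 burnt)
  fire out at step 10

8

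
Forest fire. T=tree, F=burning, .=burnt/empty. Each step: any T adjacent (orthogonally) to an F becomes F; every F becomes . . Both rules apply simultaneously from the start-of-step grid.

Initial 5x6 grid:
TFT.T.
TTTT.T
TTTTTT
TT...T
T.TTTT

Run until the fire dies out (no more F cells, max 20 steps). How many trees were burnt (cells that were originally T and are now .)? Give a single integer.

Step 1: +3 fires, +1 burnt (F count now 3)
Step 2: +3 fires, +3 burnt (F count now 3)
Step 3: +4 fires, +3 burnt (F count now 4)
Step 4: +2 fires, +4 burnt (F count now 2)
Step 5: +2 fires, +2 burnt (F count now 2)
Step 6: +1 fires, +2 burnt (F count now 1)
Step 7: +2 fires, +1 burnt (F count now 2)
Step 8: +1 fires, +2 burnt (F count now 1)
Step 9: +1 fires, +1 burnt (F count now 1)
Step 10: +1 fires, +1 burnt (F count now 1)
Step 11: +1 fires, +1 burnt (F count now 1)
Step 12: +0 fires, +1 burnt (F count now 0)
Fire out after step 12
Initially T: 22, now '.': 29
Total burnt (originally-T cells now '.'): 21

Answer: 21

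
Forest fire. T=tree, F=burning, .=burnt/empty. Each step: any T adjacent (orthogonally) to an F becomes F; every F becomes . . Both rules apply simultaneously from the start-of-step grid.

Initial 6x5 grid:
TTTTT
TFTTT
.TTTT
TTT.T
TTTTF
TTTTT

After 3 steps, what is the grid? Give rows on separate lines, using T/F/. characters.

Step 1: 7 trees catch fire, 2 burn out
  TFTTT
  F.FTT
  .FTTT
  TTT.F
  TTTF.
  TTTTF
Step 2: 8 trees catch fire, 7 burn out
  F.FTT
  ...FT
  ..FTF
  TFT..
  TTF..
  TTTF.
Step 3: 7 trees catch fire, 8 burn out
  ...FT
  ....F
  ...F.
  F.F..
  TF...
  TTF..

...FT
....F
...F.
F.F..
TF...
TTF..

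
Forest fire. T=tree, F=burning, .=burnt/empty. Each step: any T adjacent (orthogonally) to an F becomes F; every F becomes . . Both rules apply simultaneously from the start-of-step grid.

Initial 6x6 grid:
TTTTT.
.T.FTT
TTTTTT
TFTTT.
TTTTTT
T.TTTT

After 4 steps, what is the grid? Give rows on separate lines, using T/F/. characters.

Step 1: 7 trees catch fire, 2 burn out
  TTTFT.
  .T..FT
  TFTFTT
  F.FTT.
  TFTTTT
  T.TTTT
Step 2: 10 trees catch fire, 7 burn out
  TTF.F.
  .F...F
  F.F.FT
  ...FT.
  F.FTTT
  T.TTTT
Step 3: 6 trees catch fire, 10 burn out
  TF....
  ......
  .....F
  ....F.
  ...FTT
  F.FTTT
Step 4: 3 trees catch fire, 6 burn out
  F.....
  ......
  ......
  ......
  ....FT
  ...FTT

F.....
......
......
......
....FT
...FTT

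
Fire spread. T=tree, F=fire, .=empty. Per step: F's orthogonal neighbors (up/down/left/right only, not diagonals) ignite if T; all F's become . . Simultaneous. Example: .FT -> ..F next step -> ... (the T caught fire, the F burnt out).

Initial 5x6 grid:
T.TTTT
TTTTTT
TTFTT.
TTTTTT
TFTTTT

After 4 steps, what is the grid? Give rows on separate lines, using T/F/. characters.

Step 1: 7 trees catch fire, 2 burn out
  T.TTTT
  TTFTTT
  TF.FT.
  TFFTTT
  F.FTTT
Step 2: 8 trees catch fire, 7 burn out
  T.FTTT
  TF.FTT
  F...F.
  F..FTT
  ...FTT
Step 3: 5 trees catch fire, 8 burn out
  T..FTT
  F...FT
  ......
  ....FT
  ....FT
Step 4: 5 trees catch fire, 5 burn out
  F...FT
  .....F
  ......
  .....F
  .....F

F...FT
.....F
......
.....F
.....F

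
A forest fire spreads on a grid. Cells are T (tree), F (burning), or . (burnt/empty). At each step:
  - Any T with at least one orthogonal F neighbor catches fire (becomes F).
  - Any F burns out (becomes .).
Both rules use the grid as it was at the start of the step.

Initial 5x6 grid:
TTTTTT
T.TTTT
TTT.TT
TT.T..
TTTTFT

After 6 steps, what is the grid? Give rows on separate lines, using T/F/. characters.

Step 1: 2 trees catch fire, 1 burn out
  TTTTTT
  T.TTTT
  TTT.TT
  TT.T..
  TTTF.F
Step 2: 2 trees catch fire, 2 burn out
  TTTTTT
  T.TTTT
  TTT.TT
  TT.F..
  TTF...
Step 3: 1 trees catch fire, 2 burn out
  TTTTTT
  T.TTTT
  TTT.TT
  TT....
  TF....
Step 4: 2 trees catch fire, 1 burn out
  TTTTTT
  T.TTTT
  TTT.TT
  TF....
  F.....
Step 5: 2 trees catch fire, 2 burn out
  TTTTTT
  T.TTTT
  TFT.TT
  F.....
  ......
Step 6: 2 trees catch fire, 2 burn out
  TTTTTT
  T.TTTT
  F.F.TT
  ......
  ......

TTTTTT
T.TTTT
F.F.TT
......
......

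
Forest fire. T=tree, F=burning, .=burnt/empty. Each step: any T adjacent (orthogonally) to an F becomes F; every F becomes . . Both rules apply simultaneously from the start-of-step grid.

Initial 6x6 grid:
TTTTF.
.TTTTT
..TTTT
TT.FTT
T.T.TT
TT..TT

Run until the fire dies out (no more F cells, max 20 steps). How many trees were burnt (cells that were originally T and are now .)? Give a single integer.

Step 1: +4 fires, +2 burnt (F count now 4)
Step 2: +7 fires, +4 burnt (F count now 7)
Step 3: +5 fires, +7 burnt (F count now 5)
Step 4: +3 fires, +5 burnt (F count now 3)
Step 5: +0 fires, +3 burnt (F count now 0)
Fire out after step 5
Initially T: 25, now '.': 30
Total burnt (originally-T cells now '.'): 19

Answer: 19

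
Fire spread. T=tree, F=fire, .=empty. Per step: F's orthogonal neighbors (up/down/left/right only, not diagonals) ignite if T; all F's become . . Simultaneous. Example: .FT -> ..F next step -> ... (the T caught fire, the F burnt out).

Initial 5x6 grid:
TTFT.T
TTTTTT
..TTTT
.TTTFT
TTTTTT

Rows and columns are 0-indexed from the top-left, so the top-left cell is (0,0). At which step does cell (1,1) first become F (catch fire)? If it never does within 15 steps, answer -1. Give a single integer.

Step 1: cell (1,1)='T' (+7 fires, +2 burnt)
Step 2: cell (1,1)='F' (+10 fires, +7 burnt)
  -> target ignites at step 2
Step 3: cell (1,1)='.' (+4 fires, +10 burnt)
Step 4: cell (1,1)='.' (+2 fires, +4 burnt)
Step 5: cell (1,1)='.' (+1 fires, +2 burnt)
Step 6: cell (1,1)='.' (+0 fires, +1 burnt)
  fire out at step 6

2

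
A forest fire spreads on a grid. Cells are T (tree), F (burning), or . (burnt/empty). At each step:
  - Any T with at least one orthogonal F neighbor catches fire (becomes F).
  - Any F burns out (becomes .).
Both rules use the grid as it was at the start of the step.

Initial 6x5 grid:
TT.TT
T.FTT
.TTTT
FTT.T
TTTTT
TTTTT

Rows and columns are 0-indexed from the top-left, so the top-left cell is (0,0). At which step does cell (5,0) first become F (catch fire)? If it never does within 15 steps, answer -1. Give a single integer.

Step 1: cell (5,0)='T' (+4 fires, +2 burnt)
Step 2: cell (5,0)='F' (+7 fires, +4 burnt)
  -> target ignites at step 2
Step 3: cell (5,0)='.' (+4 fires, +7 burnt)
Step 4: cell (5,0)='.' (+3 fires, +4 burnt)
Step 5: cell (5,0)='.' (+2 fires, +3 burnt)
Step 6: cell (5,0)='.' (+1 fires, +2 burnt)
Step 7: cell (5,0)='.' (+0 fires, +1 burnt)
  fire out at step 7

2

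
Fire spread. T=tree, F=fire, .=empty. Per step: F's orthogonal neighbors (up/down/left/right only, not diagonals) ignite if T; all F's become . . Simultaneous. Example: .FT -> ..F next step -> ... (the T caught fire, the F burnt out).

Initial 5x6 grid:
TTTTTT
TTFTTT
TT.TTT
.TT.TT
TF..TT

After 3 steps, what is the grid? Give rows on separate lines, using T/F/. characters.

Step 1: 5 trees catch fire, 2 burn out
  TTFTTT
  TF.FTT
  TT.TTT
  .FT.TT
  F...TT
Step 2: 7 trees catch fire, 5 burn out
  TF.FTT
  F...FT
  TF.FTT
  ..F.TT
  ....TT
Step 3: 5 trees catch fire, 7 burn out
  F...FT
  .....F
  F...FT
  ....TT
  ....TT

F...FT
.....F
F...FT
....TT
....TT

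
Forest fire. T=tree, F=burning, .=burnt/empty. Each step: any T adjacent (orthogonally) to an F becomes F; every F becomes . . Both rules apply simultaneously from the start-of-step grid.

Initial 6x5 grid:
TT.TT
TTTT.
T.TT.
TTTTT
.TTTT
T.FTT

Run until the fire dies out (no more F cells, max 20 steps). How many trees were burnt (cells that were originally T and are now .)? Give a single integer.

Step 1: +2 fires, +1 burnt (F count now 2)
Step 2: +4 fires, +2 burnt (F count now 4)
Step 3: +4 fires, +4 burnt (F count now 4)
Step 4: +4 fires, +4 burnt (F count now 4)
Step 5: +3 fires, +4 burnt (F count now 3)
Step 6: +3 fires, +3 burnt (F count now 3)
Step 7: +2 fires, +3 burnt (F count now 2)
Step 8: +0 fires, +2 burnt (F count now 0)
Fire out after step 8
Initially T: 23, now '.': 29
Total burnt (originally-T cells now '.'): 22

Answer: 22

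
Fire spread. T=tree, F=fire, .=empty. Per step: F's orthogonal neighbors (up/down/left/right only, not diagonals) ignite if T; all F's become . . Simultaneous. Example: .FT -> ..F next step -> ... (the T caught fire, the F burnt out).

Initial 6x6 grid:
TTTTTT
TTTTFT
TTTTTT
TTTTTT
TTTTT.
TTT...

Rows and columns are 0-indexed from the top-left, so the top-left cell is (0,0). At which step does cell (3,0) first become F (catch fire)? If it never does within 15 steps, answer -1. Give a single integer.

Step 1: cell (3,0)='T' (+4 fires, +1 burnt)
Step 2: cell (3,0)='T' (+6 fires, +4 burnt)
Step 3: cell (3,0)='T' (+6 fires, +6 burnt)
Step 4: cell (3,0)='T' (+5 fires, +6 burnt)
Step 5: cell (3,0)='T' (+4 fires, +5 burnt)
Step 6: cell (3,0)='F' (+3 fires, +4 burnt)
  -> target ignites at step 6
Step 7: cell (3,0)='.' (+2 fires, +3 burnt)
Step 8: cell (3,0)='.' (+1 fires, +2 burnt)
Step 9: cell (3,0)='.' (+0 fires, +1 burnt)
  fire out at step 9

6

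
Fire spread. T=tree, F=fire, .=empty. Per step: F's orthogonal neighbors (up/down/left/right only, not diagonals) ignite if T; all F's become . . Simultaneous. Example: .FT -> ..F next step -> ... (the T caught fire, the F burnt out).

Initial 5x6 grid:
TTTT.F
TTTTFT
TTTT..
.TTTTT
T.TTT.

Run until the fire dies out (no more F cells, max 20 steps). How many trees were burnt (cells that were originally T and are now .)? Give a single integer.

Answer: 21

Derivation:
Step 1: +2 fires, +2 burnt (F count now 2)
Step 2: +3 fires, +2 burnt (F count now 3)
Step 3: +4 fires, +3 burnt (F count now 4)
Step 4: +6 fires, +4 burnt (F count now 6)
Step 5: +6 fires, +6 burnt (F count now 6)
Step 6: +0 fires, +6 burnt (F count now 0)
Fire out after step 6
Initially T: 22, now '.': 29
Total burnt (originally-T cells now '.'): 21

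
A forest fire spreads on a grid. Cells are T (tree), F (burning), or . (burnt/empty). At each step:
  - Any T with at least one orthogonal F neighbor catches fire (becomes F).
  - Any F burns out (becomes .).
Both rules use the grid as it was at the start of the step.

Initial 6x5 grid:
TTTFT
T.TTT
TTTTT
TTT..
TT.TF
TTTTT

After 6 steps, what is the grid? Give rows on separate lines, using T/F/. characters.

Step 1: 5 trees catch fire, 2 burn out
  TTF.F
  T.TFT
  TTTTT
  TTT..
  TT.F.
  TTTTF
Step 2: 5 trees catch fire, 5 burn out
  TF...
  T.F.F
  TTTFT
  TTT..
  TT...
  TTTF.
Step 3: 4 trees catch fire, 5 burn out
  F....
  T....
  TTF.F
  TTT..
  TT...
  TTF..
Step 4: 4 trees catch fire, 4 burn out
  .....
  F....
  TF...
  TTF..
  TT...
  TF...
Step 5: 4 trees catch fire, 4 burn out
  .....
  .....
  F....
  TF...
  TF...
  F....
Step 6: 2 trees catch fire, 4 burn out
  .....
  .....
  .....
  F....
  F....
  .....

.....
.....
.....
F....
F....
.....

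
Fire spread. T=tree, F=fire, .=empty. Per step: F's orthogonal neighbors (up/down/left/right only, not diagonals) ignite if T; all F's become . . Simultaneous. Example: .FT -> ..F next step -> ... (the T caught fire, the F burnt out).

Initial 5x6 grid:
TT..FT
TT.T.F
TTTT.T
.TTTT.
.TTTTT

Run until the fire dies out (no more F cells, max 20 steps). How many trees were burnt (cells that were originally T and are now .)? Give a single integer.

Answer: 2

Derivation:
Step 1: +2 fires, +2 burnt (F count now 2)
Step 2: +0 fires, +2 burnt (F count now 0)
Fire out after step 2
Initially T: 20, now '.': 12
Total burnt (originally-T cells now '.'): 2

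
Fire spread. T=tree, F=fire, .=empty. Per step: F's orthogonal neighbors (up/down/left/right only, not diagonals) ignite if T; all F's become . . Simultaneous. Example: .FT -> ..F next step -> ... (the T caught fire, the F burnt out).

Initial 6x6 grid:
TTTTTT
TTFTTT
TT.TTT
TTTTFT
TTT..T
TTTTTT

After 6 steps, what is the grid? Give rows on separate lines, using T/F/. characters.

Step 1: 6 trees catch fire, 2 burn out
  TTFTTT
  TF.FTT
  TT.TFT
  TTTF.F
  TTT..T
  TTTTTT
Step 2: 9 trees catch fire, 6 burn out
  TF.FTT
  F...FT
  TF.F.F
  TTF...
  TTT..F
  TTTTTT
Step 3: 7 trees catch fire, 9 burn out
  F...FT
  .....F
  F.....
  TF....
  TTF...
  TTTTTF
Step 4: 5 trees catch fire, 7 burn out
  .....F
  ......
  ......
  F.....
  TF....
  TTFTF.
Step 5: 3 trees catch fire, 5 burn out
  ......
  ......
  ......
  ......
  F.....
  TF.F..
Step 6: 1 trees catch fire, 3 burn out
  ......
  ......
  ......
  ......
  ......
  F.....

......
......
......
......
......
F.....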